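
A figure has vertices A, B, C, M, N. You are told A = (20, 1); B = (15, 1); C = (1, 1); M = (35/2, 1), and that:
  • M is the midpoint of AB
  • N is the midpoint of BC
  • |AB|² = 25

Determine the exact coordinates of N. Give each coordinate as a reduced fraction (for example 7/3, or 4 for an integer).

N = (8, 1)

1. N_x = 8  [2·N = B+C = (15, 1)+(1, 1)]
2. N_y = 1  [2·N = B+C = (15, 1)+(1, 1)]
   so N = (8, 1)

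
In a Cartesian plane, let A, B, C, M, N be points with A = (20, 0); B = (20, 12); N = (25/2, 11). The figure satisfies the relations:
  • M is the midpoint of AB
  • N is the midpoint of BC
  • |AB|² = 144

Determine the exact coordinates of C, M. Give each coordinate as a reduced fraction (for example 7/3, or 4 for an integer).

C = (5, 10)
M = (20, 6)

1. M_x = 20  [2·M = A+B = (20, 0)+(20, 12)]
2. M_y = 6  [2·M = A+B = (20, 0)+(20, 12)]
   so M = (20, 6)
3. C_x = 5  [C = 2·N−B = 2·(25/2, 11)−(20, 12)]
4. C_y = 10  [C = 2·N−B = 2·(25/2, 11)−(20, 12)]
   so C = (5, 10)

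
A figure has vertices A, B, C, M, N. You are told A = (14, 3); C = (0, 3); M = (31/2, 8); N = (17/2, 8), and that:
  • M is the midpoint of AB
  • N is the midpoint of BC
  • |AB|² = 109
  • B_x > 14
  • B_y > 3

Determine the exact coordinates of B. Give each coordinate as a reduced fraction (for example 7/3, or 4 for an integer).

1. B_x = 17  [B = 2·M−A = 2·(31/2, 8)−(14, 3)]
2. B_y = 13  [B = 2·M−A = 2·(31/2, 8)−(14, 3)]
   so B = (17, 13)

B = (17, 13)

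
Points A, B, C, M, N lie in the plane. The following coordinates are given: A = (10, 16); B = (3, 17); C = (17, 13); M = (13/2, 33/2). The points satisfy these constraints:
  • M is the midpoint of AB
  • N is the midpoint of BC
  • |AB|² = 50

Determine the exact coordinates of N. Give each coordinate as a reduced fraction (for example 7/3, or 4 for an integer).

N = (10, 15)

1. N_x = 10  [2·N = B+C = (3, 17)+(17, 13)]
2. N_y = 15  [2·N = B+C = (3, 17)+(17, 13)]
   so N = (10, 15)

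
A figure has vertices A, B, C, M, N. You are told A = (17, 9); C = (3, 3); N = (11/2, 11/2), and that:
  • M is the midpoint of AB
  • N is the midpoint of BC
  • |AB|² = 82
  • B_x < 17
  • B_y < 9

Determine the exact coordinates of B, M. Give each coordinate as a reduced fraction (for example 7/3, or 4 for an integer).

1. B_x = 8  [B = 2·N−C = 2·(11/2, 11/2)−(3, 3)]
2. B_y = 8  [B = 2·N−C = 2·(11/2, 11/2)−(3, 3)]
   so B = (8, 8)
3. M_x = 25/2  [2·M = A+B = (17, 9)+(8, 8)]
4. M_y = 17/2  [2·M = A+B = (17, 9)+(8, 8)]
   so M = (25/2, 17/2)

B = (8, 8)
M = (25/2, 17/2)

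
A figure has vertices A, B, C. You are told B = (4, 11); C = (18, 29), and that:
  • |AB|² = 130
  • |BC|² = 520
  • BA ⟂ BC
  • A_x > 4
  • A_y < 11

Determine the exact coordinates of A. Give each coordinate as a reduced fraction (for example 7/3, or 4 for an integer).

1. A_x = 13  [[BA ⟂ BC ⇒ 14x+18y-254=0] ∩ [|A−(4, 11)|²=130]]
2. A_y = 4  [[BA ⟂ BC ⇒ 14x+18y-254=0] ∩ [|A−(4, 11)|²=130]]
   so A = (13, 4)

A = (13, 4)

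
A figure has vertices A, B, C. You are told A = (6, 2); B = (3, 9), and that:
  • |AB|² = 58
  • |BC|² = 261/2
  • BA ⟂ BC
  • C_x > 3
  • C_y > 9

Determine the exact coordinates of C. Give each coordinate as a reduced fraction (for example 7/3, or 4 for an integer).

1. C_x = 27/2  [[BA ⟂ BC ⇒ 3x-7y+54=0] ∩ [|C−(3, 9)|²=261/2]]
2. C_y = 27/2  [[BA ⟂ BC ⇒ 3x-7y+54=0] ∩ [|C−(3, 9)|²=261/2]]
   so C = (27/2, 27/2)

C = (27/2, 27/2)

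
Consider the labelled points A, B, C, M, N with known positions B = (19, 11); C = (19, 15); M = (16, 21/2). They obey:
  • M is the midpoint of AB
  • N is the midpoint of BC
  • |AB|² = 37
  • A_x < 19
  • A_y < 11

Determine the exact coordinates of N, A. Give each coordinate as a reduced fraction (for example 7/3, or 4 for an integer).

1. A_x = 13  [A = 2·M−B = 2·(16, 21/2)−(19, 11)]
2. A_y = 10  [A = 2·M−B = 2·(16, 21/2)−(19, 11)]
   so A = (13, 10)
3. N_x = 19  [2·N = B+C = (19, 11)+(19, 15)]
4. N_y = 13  [2·N = B+C = (19, 11)+(19, 15)]
   so N = (19, 13)

N = (19, 13)
A = (13, 10)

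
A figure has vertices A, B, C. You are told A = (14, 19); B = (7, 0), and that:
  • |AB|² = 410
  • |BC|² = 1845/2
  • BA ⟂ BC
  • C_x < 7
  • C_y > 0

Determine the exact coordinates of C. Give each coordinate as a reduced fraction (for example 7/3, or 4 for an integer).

1. C_x = -43/2  [[BA ⟂ BC ⇒ 7x+19y-49=0] ∩ [|C−(7, 0)|²=1845/2]]
2. C_y = 21/2  [[BA ⟂ BC ⇒ 7x+19y-49=0] ∩ [|C−(7, 0)|²=1845/2]]
   so C = (-43/2, 21/2)

C = (-43/2, 21/2)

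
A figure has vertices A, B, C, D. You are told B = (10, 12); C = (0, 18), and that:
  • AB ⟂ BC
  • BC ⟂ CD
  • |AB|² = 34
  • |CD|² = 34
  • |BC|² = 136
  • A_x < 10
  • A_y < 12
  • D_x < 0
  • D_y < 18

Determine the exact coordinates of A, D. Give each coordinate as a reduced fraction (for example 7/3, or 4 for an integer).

1. A_x = 7  [[AB ⟂ BC ⇒ 10x-6y-28=0] ∩ [|A−(10, 12)|²=34]]
2. A_y = 7  [[AB ⟂ BC ⇒ 10x-6y-28=0] ∩ [|A−(10, 12)|²=34]]
   so A = (7, 7)
3. D_x = -3  [[BC ⟂ CD ⇒ -10x+6y-108=0] ∩ [|D−(0, 18)|²=34]]
4. D_y = 13  [[BC ⟂ CD ⇒ -10x+6y-108=0] ∩ [|D−(0, 18)|²=34]]
   so D = (-3, 13)

A = (7, 7)
D = (-3, 13)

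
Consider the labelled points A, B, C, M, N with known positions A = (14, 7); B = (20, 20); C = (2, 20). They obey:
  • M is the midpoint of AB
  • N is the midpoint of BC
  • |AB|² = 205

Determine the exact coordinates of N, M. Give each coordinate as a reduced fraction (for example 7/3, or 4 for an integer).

N = (11, 20)
M = (17, 27/2)

1. M_x = 17  [2·M = A+B = (14, 7)+(20, 20)]
2. M_y = 27/2  [2·M = A+B = (14, 7)+(20, 20)]
   so M = (17, 27/2)
3. N_x = 11  [2·N = B+C = (20, 20)+(2, 20)]
4. N_y = 20  [2·N = B+C = (20, 20)+(2, 20)]
   so N = (11, 20)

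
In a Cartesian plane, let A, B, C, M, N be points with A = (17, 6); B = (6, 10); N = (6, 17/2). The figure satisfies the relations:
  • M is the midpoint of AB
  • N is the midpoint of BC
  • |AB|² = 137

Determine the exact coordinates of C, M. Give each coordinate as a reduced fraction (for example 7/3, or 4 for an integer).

1. M_x = 23/2  [2·M = A+B = (17, 6)+(6, 10)]
2. M_y = 8  [2·M = A+B = (17, 6)+(6, 10)]
   so M = (23/2, 8)
3. C_x = 6  [C = 2·N−B = 2·(6, 17/2)−(6, 10)]
4. C_y = 7  [C = 2·N−B = 2·(6, 17/2)−(6, 10)]
   so C = (6, 7)

C = (6, 7)
M = (23/2, 8)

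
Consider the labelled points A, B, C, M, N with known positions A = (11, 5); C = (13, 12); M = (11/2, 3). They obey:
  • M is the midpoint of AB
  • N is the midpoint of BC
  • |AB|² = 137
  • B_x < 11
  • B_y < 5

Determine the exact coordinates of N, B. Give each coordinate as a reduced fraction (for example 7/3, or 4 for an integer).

N = (13/2, 13/2)
B = (0, 1)

1. B_x = 0  [B = 2·M−A = 2·(11/2, 3)−(11, 5)]
2. B_y = 1  [B = 2·M−A = 2·(11/2, 3)−(11, 5)]
   so B = (0, 1)
3. N_x = 13/2  [2·N = B+C = (0, 1)+(13, 12)]
4. N_y = 13/2  [2·N = B+C = (0, 1)+(13, 12)]
   so N = (13/2, 13/2)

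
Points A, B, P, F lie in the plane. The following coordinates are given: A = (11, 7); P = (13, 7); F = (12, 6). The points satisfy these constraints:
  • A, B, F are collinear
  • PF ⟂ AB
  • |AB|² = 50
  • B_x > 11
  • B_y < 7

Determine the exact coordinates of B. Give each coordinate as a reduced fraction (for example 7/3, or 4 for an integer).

1. B_x = 16  [[A, B, F are collinear ⇒ -1x-1y+18=0] ∩ [|B−(11, 7)|²=50]]
2. B_y = 2  [[A, B, F are collinear ⇒ -1x-1y+18=0] ∩ [|B−(11, 7)|²=50]]
   so B = (16, 2)

B = (16, 2)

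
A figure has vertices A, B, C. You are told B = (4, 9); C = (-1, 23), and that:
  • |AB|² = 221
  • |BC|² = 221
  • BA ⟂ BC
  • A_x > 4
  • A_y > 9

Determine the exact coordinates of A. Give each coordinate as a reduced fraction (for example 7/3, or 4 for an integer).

1. A_x = 18  [[BA ⟂ BC ⇒ -5x+14y-106=0] ∩ [|A−(4, 9)|²=221]]
2. A_y = 14  [[BA ⟂ BC ⇒ -5x+14y-106=0] ∩ [|A−(4, 9)|²=221]]
   so A = (18, 14)

A = (18, 14)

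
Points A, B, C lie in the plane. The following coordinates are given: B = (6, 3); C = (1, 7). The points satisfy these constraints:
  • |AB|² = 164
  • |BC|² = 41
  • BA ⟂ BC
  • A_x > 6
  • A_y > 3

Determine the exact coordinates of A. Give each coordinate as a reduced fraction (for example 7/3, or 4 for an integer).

A = (14, 13)

1. A_x = 14  [[BA ⟂ BC ⇒ -5x+4y+18=0] ∩ [|A−(6, 3)|²=164]]
2. A_y = 13  [[BA ⟂ BC ⇒ -5x+4y+18=0] ∩ [|A−(6, 3)|²=164]]
   so A = (14, 13)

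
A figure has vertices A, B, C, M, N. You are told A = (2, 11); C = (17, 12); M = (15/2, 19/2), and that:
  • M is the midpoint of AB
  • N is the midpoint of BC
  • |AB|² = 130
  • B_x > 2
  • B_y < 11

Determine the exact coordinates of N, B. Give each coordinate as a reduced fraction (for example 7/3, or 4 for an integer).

N = (15, 10)
B = (13, 8)

1. B_x = 13  [B = 2·M−A = 2·(15/2, 19/2)−(2, 11)]
2. B_y = 8  [B = 2·M−A = 2·(15/2, 19/2)−(2, 11)]
   so B = (13, 8)
3. N_x = 15  [2·N = B+C = (13, 8)+(17, 12)]
4. N_y = 10  [2·N = B+C = (13, 8)+(17, 12)]
   so N = (15, 10)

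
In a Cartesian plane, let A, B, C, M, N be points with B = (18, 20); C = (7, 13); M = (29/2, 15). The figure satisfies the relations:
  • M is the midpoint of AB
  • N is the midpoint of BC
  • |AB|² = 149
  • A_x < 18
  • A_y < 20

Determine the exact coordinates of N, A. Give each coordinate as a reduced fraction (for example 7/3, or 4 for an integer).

1. A_x = 11  [A = 2·M−B = 2·(29/2, 15)−(18, 20)]
2. A_y = 10  [A = 2·M−B = 2·(29/2, 15)−(18, 20)]
   so A = (11, 10)
3. N_x = 25/2  [2·N = B+C = (18, 20)+(7, 13)]
4. N_y = 33/2  [2·N = B+C = (18, 20)+(7, 13)]
   so N = (25/2, 33/2)

N = (25/2, 33/2)
A = (11, 10)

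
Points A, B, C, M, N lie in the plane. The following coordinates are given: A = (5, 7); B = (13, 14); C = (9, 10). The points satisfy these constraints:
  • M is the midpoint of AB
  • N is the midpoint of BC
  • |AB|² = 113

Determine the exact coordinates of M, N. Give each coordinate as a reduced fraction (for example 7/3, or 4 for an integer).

1. M_x = 9  [2·M = A+B = (5, 7)+(13, 14)]
2. M_y = 21/2  [2·M = A+B = (5, 7)+(13, 14)]
   so M = (9, 21/2)
3. N_x = 11  [2·N = B+C = (13, 14)+(9, 10)]
4. N_y = 12  [2·N = B+C = (13, 14)+(9, 10)]
   so N = (11, 12)

M = (9, 21/2)
N = (11, 12)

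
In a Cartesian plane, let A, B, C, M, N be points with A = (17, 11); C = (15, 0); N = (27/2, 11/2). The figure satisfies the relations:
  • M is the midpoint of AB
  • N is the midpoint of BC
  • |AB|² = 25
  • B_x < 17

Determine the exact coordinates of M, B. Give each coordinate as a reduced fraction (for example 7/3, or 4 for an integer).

1. B_x = 12  [B = 2·N−C = 2·(27/2, 11/2)−(15, 0)]
2. B_y = 11  [B = 2·N−C = 2·(27/2, 11/2)−(15, 0)]
   so B = (12, 11)
3. M_x = 29/2  [2·M = A+B = (17, 11)+(12, 11)]
4. M_y = 11  [2·M = A+B = (17, 11)+(12, 11)]
   so M = (29/2, 11)

M = (29/2, 11)
B = (12, 11)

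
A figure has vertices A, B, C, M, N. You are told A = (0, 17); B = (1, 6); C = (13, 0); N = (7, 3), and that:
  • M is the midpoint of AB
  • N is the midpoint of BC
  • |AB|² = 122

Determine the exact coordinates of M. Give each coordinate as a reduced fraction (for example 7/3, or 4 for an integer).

1. M_x = 1/2  [2·M = A+B = (0, 17)+(1, 6)]
2. M_y = 23/2  [2·M = A+B = (0, 17)+(1, 6)]
   so M = (1/2, 23/2)

M = (1/2, 23/2)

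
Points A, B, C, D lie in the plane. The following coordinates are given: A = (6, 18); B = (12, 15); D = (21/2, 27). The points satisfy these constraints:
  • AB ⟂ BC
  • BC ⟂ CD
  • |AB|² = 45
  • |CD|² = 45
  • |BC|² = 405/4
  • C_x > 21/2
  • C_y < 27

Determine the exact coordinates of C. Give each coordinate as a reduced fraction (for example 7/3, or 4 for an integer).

C = (33/2, 24)

1. C_x = 33/2  [[AB ⟂ BC ⇒ 6x-3y-27=0] ∩ [|C−(21/2, 27)|²=45]]
2. C_y = 24  [[AB ⟂ BC ⇒ 6x-3y-27=0] ∩ [|C−(21/2, 27)|²=45]]
   so C = (33/2, 24)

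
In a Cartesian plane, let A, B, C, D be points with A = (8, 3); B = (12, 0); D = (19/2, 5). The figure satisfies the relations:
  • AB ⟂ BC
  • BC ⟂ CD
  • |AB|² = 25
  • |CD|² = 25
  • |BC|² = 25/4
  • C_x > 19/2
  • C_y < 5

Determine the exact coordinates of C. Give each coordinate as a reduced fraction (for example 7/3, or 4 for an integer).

C = (27/2, 2)

1. C_x = 27/2  [[AB ⟂ BC ⇒ 4x-3y-48=0] ∩ [|C−(19/2, 5)|²=25]]
2. C_y = 2  [[AB ⟂ BC ⇒ 4x-3y-48=0] ∩ [|C−(19/2, 5)|²=25]]
   so C = (27/2, 2)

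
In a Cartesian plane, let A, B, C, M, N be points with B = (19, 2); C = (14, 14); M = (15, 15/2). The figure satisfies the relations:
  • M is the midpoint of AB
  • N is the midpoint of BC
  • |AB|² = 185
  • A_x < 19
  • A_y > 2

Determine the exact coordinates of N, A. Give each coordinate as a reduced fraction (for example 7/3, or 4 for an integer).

1. A_x = 11  [A = 2·M−B = 2·(15, 15/2)−(19, 2)]
2. A_y = 13  [A = 2·M−B = 2·(15, 15/2)−(19, 2)]
   so A = (11, 13)
3. N_x = 33/2  [2·N = B+C = (19, 2)+(14, 14)]
4. N_y = 8  [2·N = B+C = (19, 2)+(14, 14)]
   so N = (33/2, 8)

N = (33/2, 8)
A = (11, 13)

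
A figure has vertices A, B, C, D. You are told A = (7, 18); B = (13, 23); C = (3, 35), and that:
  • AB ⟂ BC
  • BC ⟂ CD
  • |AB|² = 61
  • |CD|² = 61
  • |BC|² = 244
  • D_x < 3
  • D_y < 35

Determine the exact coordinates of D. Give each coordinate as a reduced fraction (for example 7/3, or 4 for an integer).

D = (-3, 30)

1. D_x = -3  [[BC ⟂ CD ⇒ -10x+12y-390=0] ∩ [|D−(3, 35)|²=61]]
2. D_y = 30  [[BC ⟂ CD ⇒ -10x+12y-390=0] ∩ [|D−(3, 35)|²=61]]
   so D = (-3, 30)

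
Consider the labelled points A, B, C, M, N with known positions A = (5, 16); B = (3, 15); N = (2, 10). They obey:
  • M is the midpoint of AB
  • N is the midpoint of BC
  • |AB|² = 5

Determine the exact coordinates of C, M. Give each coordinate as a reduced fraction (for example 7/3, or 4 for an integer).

1. M_x = 4  [2·M = A+B = (5, 16)+(3, 15)]
2. M_y = 31/2  [2·M = A+B = (5, 16)+(3, 15)]
   so M = (4, 31/2)
3. C_x = 1  [C = 2·N−B = 2·(2, 10)−(3, 15)]
4. C_y = 5  [C = 2·N−B = 2·(2, 10)−(3, 15)]
   so C = (1, 5)

C = (1, 5)
M = (4, 31/2)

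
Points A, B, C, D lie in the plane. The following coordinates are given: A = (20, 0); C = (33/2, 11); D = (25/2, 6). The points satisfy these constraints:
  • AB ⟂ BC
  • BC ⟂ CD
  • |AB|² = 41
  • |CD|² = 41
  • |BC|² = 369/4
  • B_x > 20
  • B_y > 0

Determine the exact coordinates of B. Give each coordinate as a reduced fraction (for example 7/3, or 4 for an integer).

B = (24, 5)

1. B_x = 24  [[BC ⟂ CD ⇒ 4x+5y-121=0] ∩ [|B−(20, 0)|²=41]]
2. B_y = 5  [[BC ⟂ CD ⇒ 4x+5y-121=0] ∩ [|B−(20, 0)|²=41]]
   so B = (24, 5)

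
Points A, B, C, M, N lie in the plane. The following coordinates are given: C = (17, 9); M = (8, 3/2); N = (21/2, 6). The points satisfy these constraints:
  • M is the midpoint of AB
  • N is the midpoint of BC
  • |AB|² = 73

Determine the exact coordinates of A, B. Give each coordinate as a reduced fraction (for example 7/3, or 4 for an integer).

A = (12, 0)
B = (4, 3)

1. B_x = 4  [B = 2·N−C = 2·(21/2, 6)−(17, 9)]
2. B_y = 3  [B = 2·N−C = 2·(21/2, 6)−(17, 9)]
   so B = (4, 3)
3. A_x = 12  [A = 2·M−B = 2·(8, 3/2)−(4, 3)]
4. A_y = 0  [A = 2·M−B = 2·(8, 3/2)−(4, 3)]
   so A = (12, 0)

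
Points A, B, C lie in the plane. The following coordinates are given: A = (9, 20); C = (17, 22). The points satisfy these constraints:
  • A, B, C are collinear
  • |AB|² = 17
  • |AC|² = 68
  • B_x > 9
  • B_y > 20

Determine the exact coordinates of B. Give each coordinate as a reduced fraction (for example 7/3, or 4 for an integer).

B = (13, 21)

1. B_x = 13  [[A, B, C are collinear ⇒ 2x-8y+142=0] ∩ [|B−(9, 20)|²=17]]
2. B_y = 21  [[A, B, C are collinear ⇒ 2x-8y+142=0] ∩ [|B−(9, 20)|²=17]]
   so B = (13, 21)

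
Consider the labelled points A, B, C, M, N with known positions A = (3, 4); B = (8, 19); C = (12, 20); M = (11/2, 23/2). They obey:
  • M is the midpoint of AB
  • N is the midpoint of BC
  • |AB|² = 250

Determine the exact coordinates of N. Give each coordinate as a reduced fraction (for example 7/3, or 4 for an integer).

N = (10, 39/2)

1. N_x = 10  [2·N = B+C = (8, 19)+(12, 20)]
2. N_y = 39/2  [2·N = B+C = (8, 19)+(12, 20)]
   so N = (10, 39/2)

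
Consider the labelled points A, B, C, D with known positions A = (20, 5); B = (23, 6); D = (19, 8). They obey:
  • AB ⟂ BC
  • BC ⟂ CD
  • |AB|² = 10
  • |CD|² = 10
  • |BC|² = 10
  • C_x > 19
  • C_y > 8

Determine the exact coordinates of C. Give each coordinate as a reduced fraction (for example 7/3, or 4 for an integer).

1. C_x = 22  [[AB ⟂ BC ⇒ 3x+1y-75=0] ∩ [|C−(19, 8)|²=10]]
2. C_y = 9  [[AB ⟂ BC ⇒ 3x+1y-75=0] ∩ [|C−(19, 8)|²=10]]
   so C = (22, 9)

C = (22, 9)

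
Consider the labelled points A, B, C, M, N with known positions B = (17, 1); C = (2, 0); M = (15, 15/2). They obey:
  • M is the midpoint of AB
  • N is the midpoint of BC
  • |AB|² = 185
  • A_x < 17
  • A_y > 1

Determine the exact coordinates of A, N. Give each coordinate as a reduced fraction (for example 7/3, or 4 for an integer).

A = (13, 14)
N = (19/2, 1/2)

1. A_x = 13  [A = 2·M−B = 2·(15, 15/2)−(17, 1)]
2. A_y = 14  [A = 2·M−B = 2·(15, 15/2)−(17, 1)]
   so A = (13, 14)
3. N_x = 19/2  [2·N = B+C = (17, 1)+(2, 0)]
4. N_y = 1/2  [2·N = B+C = (17, 1)+(2, 0)]
   so N = (19/2, 1/2)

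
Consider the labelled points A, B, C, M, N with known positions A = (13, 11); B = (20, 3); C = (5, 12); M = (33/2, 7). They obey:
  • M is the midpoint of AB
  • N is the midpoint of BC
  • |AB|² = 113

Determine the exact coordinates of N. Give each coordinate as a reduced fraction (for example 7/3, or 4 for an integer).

1. N_x = 25/2  [2·N = B+C = (20, 3)+(5, 12)]
2. N_y = 15/2  [2·N = B+C = (20, 3)+(5, 12)]
   so N = (25/2, 15/2)

N = (25/2, 15/2)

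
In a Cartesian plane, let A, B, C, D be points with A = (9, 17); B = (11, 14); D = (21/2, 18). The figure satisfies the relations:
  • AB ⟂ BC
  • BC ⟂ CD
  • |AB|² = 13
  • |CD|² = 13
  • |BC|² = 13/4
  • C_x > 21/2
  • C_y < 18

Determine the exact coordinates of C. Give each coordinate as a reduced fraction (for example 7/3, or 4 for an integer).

C = (25/2, 15)

1. C_x = 25/2  [[AB ⟂ BC ⇒ 2x-3y+20=0] ∩ [|C−(21/2, 18)|²=13]]
2. C_y = 15  [[AB ⟂ BC ⇒ 2x-3y+20=0] ∩ [|C−(21/2, 18)|²=13]]
   so C = (25/2, 15)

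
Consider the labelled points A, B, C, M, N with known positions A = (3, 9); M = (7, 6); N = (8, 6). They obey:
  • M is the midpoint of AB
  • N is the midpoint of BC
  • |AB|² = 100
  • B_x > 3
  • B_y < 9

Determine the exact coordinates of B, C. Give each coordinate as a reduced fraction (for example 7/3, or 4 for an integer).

1. B_x = 11  [B = 2·M−A = 2·(7, 6)−(3, 9)]
2. B_y = 3  [B = 2·M−A = 2·(7, 6)−(3, 9)]
   so B = (11, 3)
3. C_x = 5  [C = 2·N−B = 2·(8, 6)−(11, 3)]
4. C_y = 9  [C = 2·N−B = 2·(8, 6)−(11, 3)]
   so C = (5, 9)

B = (11, 3)
C = (5, 9)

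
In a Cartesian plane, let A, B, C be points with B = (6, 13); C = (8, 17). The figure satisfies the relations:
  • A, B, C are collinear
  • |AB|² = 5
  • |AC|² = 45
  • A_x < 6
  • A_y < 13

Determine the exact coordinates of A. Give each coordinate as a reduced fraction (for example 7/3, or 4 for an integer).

A = (5, 11)

1. A_x = 5  [[A, B, C are collinear ⇒ -4x+2y-2=0] ∩ [|A−(6, 13)|²=5]]
2. A_y = 11  [[A, B, C are collinear ⇒ -4x+2y-2=0] ∩ [|A−(6, 13)|²=5]]
   so A = (5, 11)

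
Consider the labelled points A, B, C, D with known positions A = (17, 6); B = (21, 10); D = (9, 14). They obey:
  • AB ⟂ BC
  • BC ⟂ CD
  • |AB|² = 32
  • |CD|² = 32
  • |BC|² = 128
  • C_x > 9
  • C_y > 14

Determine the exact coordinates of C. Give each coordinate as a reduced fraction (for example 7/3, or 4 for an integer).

1. C_x = 13  [[AB ⟂ BC ⇒ 4x+4y-124=0] ∩ [|C−(9, 14)|²=32]]
2. C_y = 18  [[AB ⟂ BC ⇒ 4x+4y-124=0] ∩ [|C−(9, 14)|²=32]]
   so C = (13, 18)

C = (13, 18)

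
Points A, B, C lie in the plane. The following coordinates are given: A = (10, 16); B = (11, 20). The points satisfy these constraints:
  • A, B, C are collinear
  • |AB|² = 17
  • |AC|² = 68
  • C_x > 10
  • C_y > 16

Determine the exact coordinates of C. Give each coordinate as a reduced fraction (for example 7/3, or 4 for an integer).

C = (12, 24)

1. C_x = 12  [[A, B, C are collinear ⇒ -4x+1y+24=0] ∩ [|C−(10, 16)|²=68]]
2. C_y = 24  [[A, B, C are collinear ⇒ -4x+1y+24=0] ∩ [|C−(10, 16)|²=68]]
   so C = (12, 24)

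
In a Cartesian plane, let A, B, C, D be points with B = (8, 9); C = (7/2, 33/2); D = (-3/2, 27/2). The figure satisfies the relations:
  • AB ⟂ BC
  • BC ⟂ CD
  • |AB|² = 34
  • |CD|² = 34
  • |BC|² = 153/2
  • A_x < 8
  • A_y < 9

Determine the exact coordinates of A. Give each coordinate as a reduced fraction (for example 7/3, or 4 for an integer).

A = (3, 6)

1. A_x = 3  [[AB ⟂ BC ⇒ 9/2x-15/2y+63/2=0] ∩ [|A−(8, 9)|²=34]]
2. A_y = 6  [[AB ⟂ BC ⇒ 9/2x-15/2y+63/2=0] ∩ [|A−(8, 9)|²=34]]
   so A = (3, 6)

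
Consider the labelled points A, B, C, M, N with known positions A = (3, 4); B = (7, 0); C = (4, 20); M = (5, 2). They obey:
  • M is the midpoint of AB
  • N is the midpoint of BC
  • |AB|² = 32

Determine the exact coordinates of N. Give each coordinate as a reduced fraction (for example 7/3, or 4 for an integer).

1. N_x = 11/2  [2·N = B+C = (7, 0)+(4, 20)]
2. N_y = 10  [2·N = B+C = (7, 0)+(4, 20)]
   so N = (11/2, 10)

N = (11/2, 10)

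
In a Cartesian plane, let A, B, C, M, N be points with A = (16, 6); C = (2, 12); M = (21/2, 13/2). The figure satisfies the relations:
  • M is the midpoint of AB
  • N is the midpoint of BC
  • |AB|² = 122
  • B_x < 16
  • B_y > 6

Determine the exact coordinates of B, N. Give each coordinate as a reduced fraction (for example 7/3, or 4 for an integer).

1. B_x = 5  [B = 2·M−A = 2·(21/2, 13/2)−(16, 6)]
2. B_y = 7  [B = 2·M−A = 2·(21/2, 13/2)−(16, 6)]
   so B = (5, 7)
3. N_x = 7/2  [2·N = B+C = (5, 7)+(2, 12)]
4. N_y = 19/2  [2·N = B+C = (5, 7)+(2, 12)]
   so N = (7/2, 19/2)

B = (5, 7)
N = (7/2, 19/2)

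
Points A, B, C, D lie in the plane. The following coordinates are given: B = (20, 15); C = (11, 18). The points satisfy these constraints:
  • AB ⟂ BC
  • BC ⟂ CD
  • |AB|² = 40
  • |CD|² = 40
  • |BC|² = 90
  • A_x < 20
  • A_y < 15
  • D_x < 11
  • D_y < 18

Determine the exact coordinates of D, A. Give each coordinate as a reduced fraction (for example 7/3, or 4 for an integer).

1. D_x = 9  [[BC ⟂ CD ⇒ -9x+3y+45=0] ∩ [|D−(11, 18)|²=40]]
2. D_y = 12  [[BC ⟂ CD ⇒ -9x+3y+45=0] ∩ [|D−(11, 18)|²=40]]
   so D = (9, 12)
3. A_x = 18  [[AB ⟂ BC ⇒ 9x-3y-135=0] ∩ [|A−(20, 15)|²=40]]
4. A_y = 9  [[AB ⟂ BC ⇒ 9x-3y-135=0] ∩ [|A−(20, 15)|²=40]]
   so A = (18, 9)

D = (9, 12)
A = (18, 9)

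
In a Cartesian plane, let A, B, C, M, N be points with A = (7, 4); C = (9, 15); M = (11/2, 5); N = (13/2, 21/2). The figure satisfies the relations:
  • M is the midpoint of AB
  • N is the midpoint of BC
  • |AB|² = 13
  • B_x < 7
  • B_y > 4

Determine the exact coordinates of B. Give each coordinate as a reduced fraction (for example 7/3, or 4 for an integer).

1. B_x = 4  [B = 2·M−A = 2·(11/2, 5)−(7, 4)]
2. B_y = 6  [B = 2·M−A = 2·(11/2, 5)−(7, 4)]
   so B = (4, 6)

B = (4, 6)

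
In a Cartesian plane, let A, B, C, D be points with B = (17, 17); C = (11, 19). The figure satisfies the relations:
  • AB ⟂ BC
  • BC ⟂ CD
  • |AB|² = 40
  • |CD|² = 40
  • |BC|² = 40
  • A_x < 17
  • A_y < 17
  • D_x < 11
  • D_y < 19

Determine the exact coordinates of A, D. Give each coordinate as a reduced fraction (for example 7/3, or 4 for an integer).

1. A_x = 15  [[AB ⟂ BC ⇒ 6x-2y-68=0] ∩ [|A−(17, 17)|²=40]]
2. A_y = 11  [[AB ⟂ BC ⇒ 6x-2y-68=0] ∩ [|A−(17, 17)|²=40]]
   so A = (15, 11)
3. D_x = 9  [[BC ⟂ CD ⇒ -6x+2y+28=0] ∩ [|D−(11, 19)|²=40]]
4. D_y = 13  [[BC ⟂ CD ⇒ -6x+2y+28=0] ∩ [|D−(11, 19)|²=40]]
   so D = (9, 13)

A = (15, 11)
D = (9, 13)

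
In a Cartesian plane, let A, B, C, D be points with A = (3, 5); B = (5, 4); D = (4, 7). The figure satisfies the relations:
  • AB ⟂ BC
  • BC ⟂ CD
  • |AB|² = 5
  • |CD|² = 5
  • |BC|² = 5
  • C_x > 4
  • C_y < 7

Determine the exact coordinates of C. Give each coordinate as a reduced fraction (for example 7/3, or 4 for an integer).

C = (6, 6)

1. C_x = 6  [[AB ⟂ BC ⇒ 2x-1y-6=0] ∩ [|C−(4, 7)|²=5]]
2. C_y = 6  [[AB ⟂ BC ⇒ 2x-1y-6=0] ∩ [|C−(4, 7)|²=5]]
   so C = (6, 6)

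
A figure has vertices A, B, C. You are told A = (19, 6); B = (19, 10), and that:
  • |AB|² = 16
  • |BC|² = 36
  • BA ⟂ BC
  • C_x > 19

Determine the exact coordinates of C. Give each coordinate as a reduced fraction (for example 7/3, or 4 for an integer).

C = (25, 10)

1. C_x = 25  [[BA ⟂ BC ⇒ -4y+40=0] ∩ [|C−(19, 10)|²=36]]
2. C_y = 10  [[BA ⟂ BC ⇒ -4y+40=0] ∩ [|C−(19, 10)|²=36]]
   so C = (25, 10)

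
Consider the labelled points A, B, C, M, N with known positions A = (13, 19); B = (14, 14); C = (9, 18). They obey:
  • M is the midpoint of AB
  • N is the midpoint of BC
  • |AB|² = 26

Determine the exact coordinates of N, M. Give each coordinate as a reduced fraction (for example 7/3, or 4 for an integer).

N = (23/2, 16)
M = (27/2, 33/2)

1. M_x = 27/2  [2·M = A+B = (13, 19)+(14, 14)]
2. M_y = 33/2  [2·M = A+B = (13, 19)+(14, 14)]
   so M = (27/2, 33/2)
3. N_x = 23/2  [2·N = B+C = (14, 14)+(9, 18)]
4. N_y = 16  [2·N = B+C = (14, 14)+(9, 18)]
   so N = (23/2, 16)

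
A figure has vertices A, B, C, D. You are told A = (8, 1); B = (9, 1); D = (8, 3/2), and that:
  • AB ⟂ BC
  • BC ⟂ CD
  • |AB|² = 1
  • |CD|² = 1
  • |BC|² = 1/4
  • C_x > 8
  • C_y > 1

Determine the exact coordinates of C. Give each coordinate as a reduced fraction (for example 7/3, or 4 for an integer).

C = (9, 3/2)

1. C_x = 9  [[AB ⟂ BC ⇒ 1x-9=0] ∩ [|C−(8, 3/2)|²=1]]
2. C_y = 3/2  [[AB ⟂ BC ⇒ 1x-9=0] ∩ [|C−(8, 3/2)|²=1]]
   so C = (9, 3/2)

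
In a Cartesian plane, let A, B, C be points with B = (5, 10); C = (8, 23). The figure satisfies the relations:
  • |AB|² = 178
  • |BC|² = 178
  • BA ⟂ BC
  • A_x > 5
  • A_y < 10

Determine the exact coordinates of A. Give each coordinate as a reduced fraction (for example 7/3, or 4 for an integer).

1. A_x = 18  [[BA ⟂ BC ⇒ 3x+13y-145=0] ∩ [|A−(5, 10)|²=178]]
2. A_y = 7  [[BA ⟂ BC ⇒ 3x+13y-145=0] ∩ [|A−(5, 10)|²=178]]
   so A = (18, 7)

A = (18, 7)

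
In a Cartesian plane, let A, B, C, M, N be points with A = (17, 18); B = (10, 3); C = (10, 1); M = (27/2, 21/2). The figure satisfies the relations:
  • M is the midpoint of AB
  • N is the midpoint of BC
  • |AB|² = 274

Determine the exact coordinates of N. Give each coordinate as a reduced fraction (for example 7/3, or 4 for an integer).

N = (10, 2)

1. N_x = 10  [2·N = B+C = (10, 3)+(10, 1)]
2. N_y = 2  [2·N = B+C = (10, 3)+(10, 1)]
   so N = (10, 2)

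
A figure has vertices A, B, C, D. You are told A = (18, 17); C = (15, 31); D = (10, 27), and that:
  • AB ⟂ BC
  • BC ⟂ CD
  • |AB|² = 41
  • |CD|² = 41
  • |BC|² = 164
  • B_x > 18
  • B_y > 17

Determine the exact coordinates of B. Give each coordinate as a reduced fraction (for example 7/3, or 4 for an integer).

B = (23, 21)

1. B_x = 23  [[BC ⟂ CD ⇒ 5x+4y-199=0] ∩ [|B−(18, 17)|²=41]]
2. B_y = 21  [[BC ⟂ CD ⇒ 5x+4y-199=0] ∩ [|B−(18, 17)|²=41]]
   so B = (23, 21)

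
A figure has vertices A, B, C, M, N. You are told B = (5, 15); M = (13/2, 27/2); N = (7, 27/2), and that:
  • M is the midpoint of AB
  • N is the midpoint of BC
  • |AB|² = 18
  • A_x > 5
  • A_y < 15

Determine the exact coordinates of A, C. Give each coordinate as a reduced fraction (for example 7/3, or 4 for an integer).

1. A_x = 8  [A = 2·M−B = 2·(13/2, 27/2)−(5, 15)]
2. A_y = 12  [A = 2·M−B = 2·(13/2, 27/2)−(5, 15)]
   so A = (8, 12)
3. C_x = 9  [C = 2·N−B = 2·(7, 27/2)−(5, 15)]
4. C_y = 12  [C = 2·N−B = 2·(7, 27/2)−(5, 15)]
   so C = (9, 12)

A = (8, 12)
C = (9, 12)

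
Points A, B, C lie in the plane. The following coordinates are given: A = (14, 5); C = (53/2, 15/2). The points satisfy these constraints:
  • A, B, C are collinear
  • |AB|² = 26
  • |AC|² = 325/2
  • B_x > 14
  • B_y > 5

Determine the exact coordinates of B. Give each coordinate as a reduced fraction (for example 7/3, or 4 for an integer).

B = (19, 6)

1. B_x = 19  [[A, B, C are collinear ⇒ 5/2x-25/2y+55/2=0] ∩ [|B−(14, 5)|²=26]]
2. B_y = 6  [[A, B, C are collinear ⇒ 5/2x-25/2y+55/2=0] ∩ [|B−(14, 5)|²=26]]
   so B = (19, 6)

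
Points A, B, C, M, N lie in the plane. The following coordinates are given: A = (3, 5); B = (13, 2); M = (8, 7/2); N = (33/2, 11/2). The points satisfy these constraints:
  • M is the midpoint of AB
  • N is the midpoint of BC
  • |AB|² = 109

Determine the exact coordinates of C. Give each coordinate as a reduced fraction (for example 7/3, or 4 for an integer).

1. C_x = 20  [C = 2·N−B = 2·(33/2, 11/2)−(13, 2)]
2. C_y = 9  [C = 2·N−B = 2·(33/2, 11/2)−(13, 2)]
   so C = (20, 9)

C = (20, 9)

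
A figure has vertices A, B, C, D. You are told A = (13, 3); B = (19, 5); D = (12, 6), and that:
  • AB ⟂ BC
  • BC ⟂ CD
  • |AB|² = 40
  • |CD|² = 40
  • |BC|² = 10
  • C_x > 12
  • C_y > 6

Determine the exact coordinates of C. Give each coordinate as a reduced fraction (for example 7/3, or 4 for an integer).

C = (18, 8)

1. C_x = 18  [[AB ⟂ BC ⇒ 6x+2y-124=0] ∩ [|C−(12, 6)|²=40]]
2. C_y = 8  [[AB ⟂ BC ⇒ 6x+2y-124=0] ∩ [|C−(12, 6)|²=40]]
   so C = (18, 8)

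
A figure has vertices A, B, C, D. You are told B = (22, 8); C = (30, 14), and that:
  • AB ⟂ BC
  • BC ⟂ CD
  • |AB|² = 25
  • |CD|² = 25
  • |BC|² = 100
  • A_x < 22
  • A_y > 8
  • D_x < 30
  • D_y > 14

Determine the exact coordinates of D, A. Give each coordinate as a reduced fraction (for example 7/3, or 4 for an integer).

1. D_x = 27  [[BC ⟂ CD ⇒ 8x+6y-324=0] ∩ [|D−(30, 14)|²=25]]
2. D_y = 18  [[BC ⟂ CD ⇒ 8x+6y-324=0] ∩ [|D−(30, 14)|²=25]]
   so D = (27, 18)
3. A_x = 19  [[AB ⟂ BC ⇒ -8x-6y+224=0] ∩ [|A−(22, 8)|²=25]]
4. A_y = 12  [[AB ⟂ BC ⇒ -8x-6y+224=0] ∩ [|A−(22, 8)|²=25]]
   so A = (19, 12)

D = (27, 18)
A = (19, 12)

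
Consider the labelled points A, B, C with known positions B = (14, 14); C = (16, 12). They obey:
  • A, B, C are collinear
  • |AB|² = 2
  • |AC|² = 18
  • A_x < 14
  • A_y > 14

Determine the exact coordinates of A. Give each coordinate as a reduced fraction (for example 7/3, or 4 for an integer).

A = (13, 15)

1. A_x = 13  [[A, B, C are collinear ⇒ 2x+2y-56=0] ∩ [|A−(14, 14)|²=2]]
2. A_y = 15  [[A, B, C are collinear ⇒ 2x+2y-56=0] ∩ [|A−(14, 14)|²=2]]
   so A = (13, 15)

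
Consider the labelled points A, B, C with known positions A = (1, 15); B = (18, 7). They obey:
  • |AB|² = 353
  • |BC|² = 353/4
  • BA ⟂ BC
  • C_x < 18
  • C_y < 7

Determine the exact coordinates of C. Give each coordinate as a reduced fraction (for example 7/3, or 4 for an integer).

1. C_x = 14  [[BA ⟂ BC ⇒ -17x+8y+250=0] ∩ [|C−(18, 7)|²=353/4]]
2. C_y = -3/2  [[BA ⟂ BC ⇒ -17x+8y+250=0] ∩ [|C−(18, 7)|²=353/4]]
   so C = (14, -3/2)

C = (14, -3/2)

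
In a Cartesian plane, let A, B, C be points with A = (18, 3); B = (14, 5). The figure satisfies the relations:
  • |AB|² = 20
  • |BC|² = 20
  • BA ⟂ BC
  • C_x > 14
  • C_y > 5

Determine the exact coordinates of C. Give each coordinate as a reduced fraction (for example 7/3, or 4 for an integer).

1. C_x = 16  [[BA ⟂ BC ⇒ 4x-2y-46=0] ∩ [|C−(14, 5)|²=20]]
2. C_y = 9  [[BA ⟂ BC ⇒ 4x-2y-46=0] ∩ [|C−(14, 5)|²=20]]
   so C = (16, 9)

C = (16, 9)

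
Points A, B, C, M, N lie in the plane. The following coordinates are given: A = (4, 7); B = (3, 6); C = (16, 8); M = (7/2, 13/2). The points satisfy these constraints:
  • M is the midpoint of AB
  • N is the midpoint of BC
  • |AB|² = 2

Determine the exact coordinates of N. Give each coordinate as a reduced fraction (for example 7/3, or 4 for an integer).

1. N_x = 19/2  [2·N = B+C = (3, 6)+(16, 8)]
2. N_y = 7  [2·N = B+C = (3, 6)+(16, 8)]
   so N = (19/2, 7)

N = (19/2, 7)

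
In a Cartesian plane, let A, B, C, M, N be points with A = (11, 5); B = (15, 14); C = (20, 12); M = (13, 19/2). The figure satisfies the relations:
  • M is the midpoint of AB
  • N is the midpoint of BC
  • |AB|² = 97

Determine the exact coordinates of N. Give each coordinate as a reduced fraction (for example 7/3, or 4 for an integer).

1. N_x = 35/2  [2·N = B+C = (15, 14)+(20, 12)]
2. N_y = 13  [2·N = B+C = (15, 14)+(20, 12)]
   so N = (35/2, 13)

N = (35/2, 13)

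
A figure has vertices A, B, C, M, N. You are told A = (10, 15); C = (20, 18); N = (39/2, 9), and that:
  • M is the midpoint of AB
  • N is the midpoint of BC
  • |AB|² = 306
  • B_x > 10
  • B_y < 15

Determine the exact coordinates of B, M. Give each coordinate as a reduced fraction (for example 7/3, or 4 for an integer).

B = (19, 0)
M = (29/2, 15/2)

1. B_x = 19  [B = 2·N−C = 2·(39/2, 9)−(20, 18)]
2. B_y = 0  [B = 2·N−C = 2·(39/2, 9)−(20, 18)]
   so B = (19, 0)
3. M_x = 29/2  [2·M = A+B = (10, 15)+(19, 0)]
4. M_y = 15/2  [2·M = A+B = (10, 15)+(19, 0)]
   so M = (29/2, 15/2)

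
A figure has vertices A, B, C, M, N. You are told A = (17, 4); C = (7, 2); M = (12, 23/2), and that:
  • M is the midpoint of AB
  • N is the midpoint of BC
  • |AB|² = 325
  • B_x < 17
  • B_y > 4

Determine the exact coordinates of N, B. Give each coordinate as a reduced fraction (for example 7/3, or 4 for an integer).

N = (7, 21/2)
B = (7, 19)

1. B_x = 7  [B = 2·M−A = 2·(12, 23/2)−(17, 4)]
2. B_y = 19  [B = 2·M−A = 2·(12, 23/2)−(17, 4)]
   so B = (7, 19)
3. N_x = 7  [2·N = B+C = (7, 19)+(7, 2)]
4. N_y = 21/2  [2·N = B+C = (7, 19)+(7, 2)]
   so N = (7, 21/2)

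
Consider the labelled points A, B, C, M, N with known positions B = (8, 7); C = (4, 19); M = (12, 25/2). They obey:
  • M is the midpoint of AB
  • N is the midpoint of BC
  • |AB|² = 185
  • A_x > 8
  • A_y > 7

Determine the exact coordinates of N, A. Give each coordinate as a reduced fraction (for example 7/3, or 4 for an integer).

1. A_x = 16  [A = 2·M−B = 2·(12, 25/2)−(8, 7)]
2. A_y = 18  [A = 2·M−B = 2·(12, 25/2)−(8, 7)]
   so A = (16, 18)
3. N_x = 6  [2·N = B+C = (8, 7)+(4, 19)]
4. N_y = 13  [2·N = B+C = (8, 7)+(4, 19)]
   so N = (6, 13)

N = (6, 13)
A = (16, 18)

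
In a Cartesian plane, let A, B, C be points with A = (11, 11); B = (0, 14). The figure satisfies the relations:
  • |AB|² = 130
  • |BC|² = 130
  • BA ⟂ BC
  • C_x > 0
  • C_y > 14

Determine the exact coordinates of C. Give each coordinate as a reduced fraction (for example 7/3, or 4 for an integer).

1. C_x = 3  [[BA ⟂ BC ⇒ 11x-3y+42=0] ∩ [|C−(0, 14)|²=130]]
2. C_y = 25  [[BA ⟂ BC ⇒ 11x-3y+42=0] ∩ [|C−(0, 14)|²=130]]
   so C = (3, 25)

C = (3, 25)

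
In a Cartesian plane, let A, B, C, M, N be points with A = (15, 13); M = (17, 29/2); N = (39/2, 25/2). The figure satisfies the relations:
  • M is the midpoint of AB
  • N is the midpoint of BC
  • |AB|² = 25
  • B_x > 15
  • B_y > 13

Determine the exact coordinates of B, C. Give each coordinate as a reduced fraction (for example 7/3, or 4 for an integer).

1. B_x = 19  [B = 2·M−A = 2·(17, 29/2)−(15, 13)]
2. B_y = 16  [B = 2·M−A = 2·(17, 29/2)−(15, 13)]
   so B = (19, 16)
3. C_x = 20  [C = 2·N−B = 2·(39/2, 25/2)−(19, 16)]
4. C_y = 9  [C = 2·N−B = 2·(39/2, 25/2)−(19, 16)]
   so C = (20, 9)

B = (19, 16)
C = (20, 9)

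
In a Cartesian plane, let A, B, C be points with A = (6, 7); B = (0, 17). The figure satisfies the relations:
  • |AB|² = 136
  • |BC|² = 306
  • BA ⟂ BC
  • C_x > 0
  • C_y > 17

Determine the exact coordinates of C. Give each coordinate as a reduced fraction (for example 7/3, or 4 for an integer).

1. C_x = 15  [[BA ⟂ BC ⇒ 6x-10y+170=0] ∩ [|C−(0, 17)|²=306]]
2. C_y = 26  [[BA ⟂ BC ⇒ 6x-10y+170=0] ∩ [|C−(0, 17)|²=306]]
   so C = (15, 26)

C = (15, 26)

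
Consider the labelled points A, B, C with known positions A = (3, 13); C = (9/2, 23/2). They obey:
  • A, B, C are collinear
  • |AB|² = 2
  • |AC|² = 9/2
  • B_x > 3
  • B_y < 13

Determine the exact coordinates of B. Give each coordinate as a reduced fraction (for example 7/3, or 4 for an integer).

B = (4, 12)

1. B_x = 4  [[A, B, C are collinear ⇒ -3/2x-3/2y+24=0] ∩ [|B−(3, 13)|²=2]]
2. B_y = 12  [[A, B, C are collinear ⇒ -3/2x-3/2y+24=0] ∩ [|B−(3, 13)|²=2]]
   so B = (4, 12)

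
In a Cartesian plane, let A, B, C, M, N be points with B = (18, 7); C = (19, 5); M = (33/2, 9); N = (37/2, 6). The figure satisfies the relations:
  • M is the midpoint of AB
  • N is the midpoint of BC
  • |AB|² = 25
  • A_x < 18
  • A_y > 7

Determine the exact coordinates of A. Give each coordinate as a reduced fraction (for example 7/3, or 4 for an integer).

1. A_x = 15  [A = 2·M−B = 2·(33/2, 9)−(18, 7)]
2. A_y = 11  [A = 2·M−B = 2·(33/2, 9)−(18, 7)]
   so A = (15, 11)

A = (15, 11)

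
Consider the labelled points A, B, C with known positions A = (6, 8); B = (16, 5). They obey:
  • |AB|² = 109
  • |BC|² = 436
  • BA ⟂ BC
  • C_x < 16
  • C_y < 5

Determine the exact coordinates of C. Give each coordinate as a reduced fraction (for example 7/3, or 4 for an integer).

C = (10, -15)

1. C_x = 10  [[BA ⟂ BC ⇒ -10x+3y+145=0] ∩ [|C−(16, 5)|²=436]]
2. C_y = -15  [[BA ⟂ BC ⇒ -10x+3y+145=0] ∩ [|C−(16, 5)|²=436]]
   so C = (10, -15)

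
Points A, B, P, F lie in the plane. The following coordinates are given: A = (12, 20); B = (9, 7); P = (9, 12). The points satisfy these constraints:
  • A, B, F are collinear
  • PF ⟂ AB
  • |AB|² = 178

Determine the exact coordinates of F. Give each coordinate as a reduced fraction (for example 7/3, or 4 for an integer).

1. F_x = 1797/178  [[A, B, F are collinear ⇒ 13x-3y-96=0] ∩ [PF ⟂ AB ⇒ -3x-13y+183=0]]
2. F_y = 2091/178  [[A, B, F are collinear ⇒ 13x-3y-96=0] ∩ [PF ⟂ AB ⇒ -3x-13y+183=0]]
   so F = (1797/178, 2091/178)

F = (1797/178, 2091/178)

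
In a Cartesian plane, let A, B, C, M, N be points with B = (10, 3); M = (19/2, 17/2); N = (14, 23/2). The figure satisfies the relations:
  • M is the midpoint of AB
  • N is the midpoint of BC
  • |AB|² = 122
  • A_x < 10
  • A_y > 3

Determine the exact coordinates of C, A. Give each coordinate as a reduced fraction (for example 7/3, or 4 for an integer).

C = (18, 20)
A = (9, 14)

1. A_x = 9  [A = 2·M−B = 2·(19/2, 17/2)−(10, 3)]
2. A_y = 14  [A = 2·M−B = 2·(19/2, 17/2)−(10, 3)]
   so A = (9, 14)
3. C_x = 18  [C = 2·N−B = 2·(14, 23/2)−(10, 3)]
4. C_y = 20  [C = 2·N−B = 2·(14, 23/2)−(10, 3)]
   so C = (18, 20)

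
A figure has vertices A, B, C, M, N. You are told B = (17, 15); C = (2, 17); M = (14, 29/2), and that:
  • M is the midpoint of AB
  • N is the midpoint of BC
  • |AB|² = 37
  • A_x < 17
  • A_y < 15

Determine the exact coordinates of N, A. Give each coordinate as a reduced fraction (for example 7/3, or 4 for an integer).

1. A_x = 11  [A = 2·M−B = 2·(14, 29/2)−(17, 15)]
2. A_y = 14  [A = 2·M−B = 2·(14, 29/2)−(17, 15)]
   so A = (11, 14)
3. N_x = 19/2  [2·N = B+C = (17, 15)+(2, 17)]
4. N_y = 16  [2·N = B+C = (17, 15)+(2, 17)]
   so N = (19/2, 16)

N = (19/2, 16)
A = (11, 14)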